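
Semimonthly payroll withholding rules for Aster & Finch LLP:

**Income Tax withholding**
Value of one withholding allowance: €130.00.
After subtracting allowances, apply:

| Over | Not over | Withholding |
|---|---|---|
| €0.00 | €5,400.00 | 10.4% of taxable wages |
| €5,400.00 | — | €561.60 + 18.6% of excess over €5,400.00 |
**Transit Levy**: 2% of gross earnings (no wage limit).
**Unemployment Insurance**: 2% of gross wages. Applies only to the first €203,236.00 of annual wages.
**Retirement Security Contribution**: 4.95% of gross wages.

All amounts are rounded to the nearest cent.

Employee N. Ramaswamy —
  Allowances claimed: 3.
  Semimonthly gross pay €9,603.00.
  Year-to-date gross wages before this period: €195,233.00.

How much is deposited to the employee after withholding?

Income Tax: taxable = €9,603.00 − 3×€130.00 = €9,213.00
  €561.60 + 18.6% × (€9,213.00 − €5,400.00) = €561.60 + 18.6% × €3,813.00 = €1,270.82
Transit Levy: 2% × €9,603.00 = €192.06
Unemployment Insurance: cap €203,236.00 − YTD €195,233.00 = €8,003.00 subject; 2% × €8,003.00 = €160.06
Retirement Security Contribution: 4.95% × €9,603.00 = €475.35
Total withheld: €1,270.82 + €192.06 + €160.06 + €475.35 = €2,098.29
Net pay: €9,603.00 − €2,098.29 = €7,504.71

€7,504.71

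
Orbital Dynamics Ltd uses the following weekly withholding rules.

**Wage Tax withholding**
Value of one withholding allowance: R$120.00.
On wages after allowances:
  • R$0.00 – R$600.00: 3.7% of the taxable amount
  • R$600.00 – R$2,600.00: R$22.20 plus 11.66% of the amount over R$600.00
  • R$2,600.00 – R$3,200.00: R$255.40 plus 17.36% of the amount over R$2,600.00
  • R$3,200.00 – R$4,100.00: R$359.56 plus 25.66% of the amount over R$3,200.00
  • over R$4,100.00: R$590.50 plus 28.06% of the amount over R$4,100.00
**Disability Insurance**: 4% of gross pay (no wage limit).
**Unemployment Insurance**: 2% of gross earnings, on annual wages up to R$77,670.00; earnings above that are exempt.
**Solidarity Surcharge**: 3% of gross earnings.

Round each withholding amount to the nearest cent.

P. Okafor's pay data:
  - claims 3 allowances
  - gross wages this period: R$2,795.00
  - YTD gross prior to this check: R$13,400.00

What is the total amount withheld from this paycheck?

R$487.71

Wage Tax: taxable = R$2,795.00 − 3×R$120.00 = R$2,435.00
  R$22.20 + 11.66% × (R$2,435.00 − R$600.00) = R$22.20 + 11.66% × R$1,835.00 = R$236.16
Disability Insurance: 4% × R$2,795.00 = R$111.80
Unemployment Insurance: 2% × R$2,795.00 = R$55.90
Solidarity Surcharge: 3% × R$2,795.00 = R$83.85
Total: R$236.16 + R$111.80 + R$55.90 + R$83.85 = R$487.71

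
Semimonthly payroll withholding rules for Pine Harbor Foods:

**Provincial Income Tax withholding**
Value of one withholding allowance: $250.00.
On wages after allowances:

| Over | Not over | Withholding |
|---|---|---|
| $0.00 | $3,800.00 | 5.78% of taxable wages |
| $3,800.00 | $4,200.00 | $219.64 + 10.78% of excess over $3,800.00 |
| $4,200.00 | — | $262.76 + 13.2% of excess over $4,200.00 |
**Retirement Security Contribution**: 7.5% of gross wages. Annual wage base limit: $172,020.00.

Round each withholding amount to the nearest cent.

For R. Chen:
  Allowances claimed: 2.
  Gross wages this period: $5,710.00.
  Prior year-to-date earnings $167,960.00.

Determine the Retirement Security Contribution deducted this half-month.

Retirement Security Contribution: cap $172,020.00 − YTD $167,960.00 = $4,060.00 subject; 7.5% × $4,060.00 = $304.50

$304.50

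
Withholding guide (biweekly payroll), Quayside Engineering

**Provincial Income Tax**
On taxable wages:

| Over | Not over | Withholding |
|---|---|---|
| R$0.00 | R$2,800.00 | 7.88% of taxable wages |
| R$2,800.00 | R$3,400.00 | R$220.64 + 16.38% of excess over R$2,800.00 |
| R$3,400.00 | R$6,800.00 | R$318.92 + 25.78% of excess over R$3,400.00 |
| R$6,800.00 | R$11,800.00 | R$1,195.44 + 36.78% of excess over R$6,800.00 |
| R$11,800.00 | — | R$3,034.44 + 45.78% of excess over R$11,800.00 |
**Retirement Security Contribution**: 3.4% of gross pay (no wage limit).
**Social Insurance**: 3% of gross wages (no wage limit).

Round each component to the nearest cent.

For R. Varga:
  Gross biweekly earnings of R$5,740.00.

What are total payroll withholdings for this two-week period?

Provincial Income Tax: taxable = R$5,740.00
  R$318.92 + 25.78% × (R$5,740.00 − R$3,400.00) = R$318.92 + 25.78% × R$2,340.00 = R$922.17
Retirement Security Contribution: 3.4% × R$5,740.00 = R$195.16
Social Insurance: 3% × R$5,740.00 = R$172.20
Total: R$922.17 + R$195.16 + R$172.20 = R$1,289.53

R$1,289.53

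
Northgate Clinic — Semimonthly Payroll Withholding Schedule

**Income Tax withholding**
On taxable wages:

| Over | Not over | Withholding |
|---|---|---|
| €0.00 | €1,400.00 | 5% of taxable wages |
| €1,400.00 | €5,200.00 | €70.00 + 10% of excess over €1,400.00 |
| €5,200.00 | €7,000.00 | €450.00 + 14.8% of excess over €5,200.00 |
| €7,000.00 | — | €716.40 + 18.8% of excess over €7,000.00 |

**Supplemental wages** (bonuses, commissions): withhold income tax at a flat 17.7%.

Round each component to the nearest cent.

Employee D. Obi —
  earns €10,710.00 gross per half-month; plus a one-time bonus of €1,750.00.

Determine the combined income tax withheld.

€1,723.63

Income Tax: taxable = €10,710.00
  €716.40 + 18.8% × (€10,710.00 − €7,000.00) = €716.40 + 18.8% × €3,710.00 = €1,413.88
Supplemental (17.7% flat on bonus): 17.7% × €1,750.00 = €309.75
Total income tax: €1,413.88 + €309.75 = €1,723.63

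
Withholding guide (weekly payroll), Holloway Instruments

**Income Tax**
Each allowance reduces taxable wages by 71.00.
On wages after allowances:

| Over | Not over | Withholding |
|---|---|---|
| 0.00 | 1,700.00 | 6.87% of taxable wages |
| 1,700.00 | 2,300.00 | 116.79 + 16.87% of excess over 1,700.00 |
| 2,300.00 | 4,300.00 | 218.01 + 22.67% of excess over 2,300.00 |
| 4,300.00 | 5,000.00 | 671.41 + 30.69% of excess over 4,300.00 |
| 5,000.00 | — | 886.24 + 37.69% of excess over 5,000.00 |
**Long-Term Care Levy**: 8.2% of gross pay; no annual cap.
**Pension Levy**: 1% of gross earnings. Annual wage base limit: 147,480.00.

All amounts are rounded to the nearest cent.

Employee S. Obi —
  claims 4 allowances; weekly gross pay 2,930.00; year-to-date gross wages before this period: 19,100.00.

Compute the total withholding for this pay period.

Income Tax: taxable = 2,930.00 − 4×71.00 = 2,646.00
  218.01 + 22.67% × (2,646.00 − 2,300.00) = 218.01 + 22.67% × 346.00 = 296.45
Long-Term Care Levy: 8.2% × 2,930.00 = 240.26
Pension Levy: 1% × 2,930.00 = 29.30
Total: 296.45 + 240.26 + 29.30 = 566.01

566.01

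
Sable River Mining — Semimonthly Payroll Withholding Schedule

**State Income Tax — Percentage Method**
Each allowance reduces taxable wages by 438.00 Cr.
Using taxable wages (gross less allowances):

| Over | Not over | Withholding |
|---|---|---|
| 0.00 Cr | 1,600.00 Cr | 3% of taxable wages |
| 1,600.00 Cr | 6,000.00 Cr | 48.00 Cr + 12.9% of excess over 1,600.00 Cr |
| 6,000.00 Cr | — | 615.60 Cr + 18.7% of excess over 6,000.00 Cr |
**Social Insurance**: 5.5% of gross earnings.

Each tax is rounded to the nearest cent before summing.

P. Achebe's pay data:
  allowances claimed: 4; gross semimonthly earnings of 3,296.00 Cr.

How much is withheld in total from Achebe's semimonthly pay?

State Income Tax: taxable = 3,296.00 Cr − 4×438.00 Cr = 1,544.00 Cr
  3% × 1,544.00 Cr = 46.32 Cr
Social Insurance: 5.5% × 3,296.00 Cr = 181.28 Cr
Total: 46.32 Cr + 181.28 Cr = 227.60 Cr

227.60 Cr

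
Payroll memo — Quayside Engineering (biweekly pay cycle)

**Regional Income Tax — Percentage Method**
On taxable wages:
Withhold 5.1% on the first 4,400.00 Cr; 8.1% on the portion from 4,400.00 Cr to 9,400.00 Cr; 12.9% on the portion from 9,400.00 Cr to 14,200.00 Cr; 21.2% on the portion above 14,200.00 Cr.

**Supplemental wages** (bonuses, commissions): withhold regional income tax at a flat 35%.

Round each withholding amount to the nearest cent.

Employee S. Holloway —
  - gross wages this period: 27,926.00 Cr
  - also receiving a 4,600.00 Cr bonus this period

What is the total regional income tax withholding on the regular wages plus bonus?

5,768.51 Cr

Regional Income Tax: taxable = 27,926.00 Cr
  1,248.60 Cr + 21.2% × (27,926.00 Cr − 14,200.00 Cr) = 1,248.60 Cr + 21.2% × 13,726.00 Cr = 4,158.51 Cr
Supplemental (35% flat on bonus): 35% × 4,600.00 Cr = 1,610.00 Cr
Total regional income tax: 4,158.51 Cr + 1,610.00 Cr = 5,768.51 Cr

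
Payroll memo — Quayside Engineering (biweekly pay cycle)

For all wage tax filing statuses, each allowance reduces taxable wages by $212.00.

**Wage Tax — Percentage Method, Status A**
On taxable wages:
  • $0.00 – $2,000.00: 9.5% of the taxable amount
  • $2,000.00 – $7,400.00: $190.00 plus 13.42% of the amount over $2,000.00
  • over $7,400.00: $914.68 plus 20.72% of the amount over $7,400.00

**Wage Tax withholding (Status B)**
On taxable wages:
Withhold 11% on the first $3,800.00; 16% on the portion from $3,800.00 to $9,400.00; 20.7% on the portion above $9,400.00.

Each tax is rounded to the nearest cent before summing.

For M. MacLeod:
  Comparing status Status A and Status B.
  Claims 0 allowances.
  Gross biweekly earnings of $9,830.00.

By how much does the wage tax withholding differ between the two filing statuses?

Wage Tax (Status A): taxable = $9,830.00
  $914.68 + 20.72% × ($9,830.00 − $7,400.00) = $914.68 + 20.72% × $2,430.00 = $1,418.18
Wage Tax (Status B): taxable = $9,830.00
  $1,314.00 + 20.7% × ($9,830.00 − $9,400.00) = $1,314.00 + 20.7% × $430.00 = $1,403.01
Difference: |$1,418.18 − $1,403.01| = $15.17 (higher under Status A)

$15.17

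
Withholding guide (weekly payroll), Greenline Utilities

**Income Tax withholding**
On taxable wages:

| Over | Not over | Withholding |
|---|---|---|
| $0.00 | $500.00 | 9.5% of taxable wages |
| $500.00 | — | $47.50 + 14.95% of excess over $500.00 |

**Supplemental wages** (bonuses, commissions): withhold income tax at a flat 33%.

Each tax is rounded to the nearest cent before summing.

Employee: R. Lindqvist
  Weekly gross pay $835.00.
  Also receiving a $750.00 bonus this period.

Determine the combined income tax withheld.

Income Tax: taxable = $835.00
  $47.50 + 14.95% × ($835.00 − $500.00) = $47.50 + 14.95% × $335.00 = $97.58
Supplemental (33% flat on bonus): 33% × $750.00 = $247.50
Total income tax: $97.58 + $247.50 = $345.08

$345.08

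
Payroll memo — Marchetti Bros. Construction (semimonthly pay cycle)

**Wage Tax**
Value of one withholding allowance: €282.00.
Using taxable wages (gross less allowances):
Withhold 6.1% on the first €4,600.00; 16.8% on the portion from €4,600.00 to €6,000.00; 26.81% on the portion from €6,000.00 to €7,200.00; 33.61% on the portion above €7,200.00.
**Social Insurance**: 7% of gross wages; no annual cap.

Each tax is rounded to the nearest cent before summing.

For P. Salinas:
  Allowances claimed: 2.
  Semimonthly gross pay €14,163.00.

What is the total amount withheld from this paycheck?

€3,979.63

Wage Tax: taxable = €14,163.00 − 2×€282.00 = €13,599.00
  €837.52 + 33.61% × (€13,599.00 − €7,200.00) = €837.52 + 33.61% × €6,399.00 = €2,988.22
Social Insurance: 7% × €14,163.00 = €991.41
Total: €2,988.22 + €991.41 = €3,979.63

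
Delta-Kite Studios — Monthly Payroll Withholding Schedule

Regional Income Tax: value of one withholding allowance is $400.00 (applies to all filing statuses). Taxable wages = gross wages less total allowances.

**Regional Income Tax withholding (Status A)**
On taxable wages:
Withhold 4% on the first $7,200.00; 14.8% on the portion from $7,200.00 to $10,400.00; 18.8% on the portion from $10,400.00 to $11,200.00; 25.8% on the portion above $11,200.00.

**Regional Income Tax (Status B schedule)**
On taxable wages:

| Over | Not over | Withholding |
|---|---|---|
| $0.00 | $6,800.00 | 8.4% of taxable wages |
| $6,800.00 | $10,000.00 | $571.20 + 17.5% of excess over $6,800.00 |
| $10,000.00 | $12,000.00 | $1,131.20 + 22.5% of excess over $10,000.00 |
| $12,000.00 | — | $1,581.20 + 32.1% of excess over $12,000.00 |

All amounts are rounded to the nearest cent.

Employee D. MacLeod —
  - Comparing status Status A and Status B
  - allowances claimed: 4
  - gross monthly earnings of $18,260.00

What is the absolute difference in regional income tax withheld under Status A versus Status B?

Regional Income Tax (Status A): taxable = $18,260.00 − 4×$400.00 = $16,660.00
  $912.00 + 25.8% × ($16,660.00 − $11,200.00) = $912.00 + 25.8% × $5,460.00 = $2,320.68
Regional Income Tax (Status B): taxable = $18,260.00 − 4×$400.00 = $16,660.00
  $1,581.20 + 32.1% × ($16,660.00 − $12,000.00) = $1,581.20 + 32.1% × $4,660.00 = $3,077.06
Difference: |$2,320.68 − $3,077.06| = $756.38 (higher under Status B)

$756.38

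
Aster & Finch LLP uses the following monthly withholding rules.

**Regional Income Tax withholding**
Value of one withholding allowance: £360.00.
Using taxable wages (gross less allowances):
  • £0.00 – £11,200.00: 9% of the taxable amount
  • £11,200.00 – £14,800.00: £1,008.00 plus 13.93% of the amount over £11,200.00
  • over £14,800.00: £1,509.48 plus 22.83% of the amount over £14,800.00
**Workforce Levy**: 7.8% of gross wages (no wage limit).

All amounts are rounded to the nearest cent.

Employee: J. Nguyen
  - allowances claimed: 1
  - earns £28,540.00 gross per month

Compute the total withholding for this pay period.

£6,790.25

Regional Income Tax: taxable = £28,540.00 − 1×£360.00 = £28,180.00
  £1,509.48 + 22.83% × (£28,180.00 − £14,800.00) = £1,509.48 + 22.83% × £13,380.00 = £4,564.13
Workforce Levy: 7.8% × £28,540.00 = £2,226.12
Total: £4,564.13 + £2,226.12 = £6,790.25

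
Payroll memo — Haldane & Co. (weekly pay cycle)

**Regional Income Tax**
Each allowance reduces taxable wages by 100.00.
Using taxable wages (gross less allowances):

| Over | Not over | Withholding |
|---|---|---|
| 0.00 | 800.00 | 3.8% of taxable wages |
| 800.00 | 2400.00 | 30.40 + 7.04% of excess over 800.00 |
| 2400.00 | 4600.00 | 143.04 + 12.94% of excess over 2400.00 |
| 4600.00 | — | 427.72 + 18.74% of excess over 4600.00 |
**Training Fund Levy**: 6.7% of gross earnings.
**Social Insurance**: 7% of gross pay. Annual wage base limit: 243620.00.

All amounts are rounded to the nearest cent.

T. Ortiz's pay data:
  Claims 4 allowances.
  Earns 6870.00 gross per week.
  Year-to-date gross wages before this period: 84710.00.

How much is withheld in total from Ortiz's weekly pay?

Regional Income Tax: taxable = 6870.00 − 4×100.00 = 6470.00
  427.72 + 18.74% × (6470.00 − 4600.00) = 427.72 + 18.74% × 1870.00 = 778.16
Training Fund Levy: 6.7% × 6870.00 = 460.29
Social Insurance: 7% × 6870.00 = 480.90
Total: 778.16 + 460.29 + 480.90 = 1719.35

1719.35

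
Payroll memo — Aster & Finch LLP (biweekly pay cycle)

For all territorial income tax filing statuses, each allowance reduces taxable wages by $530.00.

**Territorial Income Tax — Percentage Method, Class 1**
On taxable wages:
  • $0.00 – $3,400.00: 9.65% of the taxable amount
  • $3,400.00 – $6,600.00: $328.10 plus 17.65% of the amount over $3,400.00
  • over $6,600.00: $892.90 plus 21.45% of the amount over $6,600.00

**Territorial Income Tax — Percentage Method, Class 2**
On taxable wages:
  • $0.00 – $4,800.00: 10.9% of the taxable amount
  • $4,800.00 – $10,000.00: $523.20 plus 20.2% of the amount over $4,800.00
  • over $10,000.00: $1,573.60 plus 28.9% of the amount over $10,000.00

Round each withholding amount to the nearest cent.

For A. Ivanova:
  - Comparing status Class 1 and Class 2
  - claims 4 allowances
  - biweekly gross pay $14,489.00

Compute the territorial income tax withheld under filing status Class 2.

$2,258.24

Territorial Income Tax (Class 2): taxable = $14,489.00 − 4×$530.00 = $12,369.00
  $1,573.60 + 28.9% × ($12,369.00 − $10,000.00) = $1,573.60 + 28.9% × $2,369.00 = $2,258.24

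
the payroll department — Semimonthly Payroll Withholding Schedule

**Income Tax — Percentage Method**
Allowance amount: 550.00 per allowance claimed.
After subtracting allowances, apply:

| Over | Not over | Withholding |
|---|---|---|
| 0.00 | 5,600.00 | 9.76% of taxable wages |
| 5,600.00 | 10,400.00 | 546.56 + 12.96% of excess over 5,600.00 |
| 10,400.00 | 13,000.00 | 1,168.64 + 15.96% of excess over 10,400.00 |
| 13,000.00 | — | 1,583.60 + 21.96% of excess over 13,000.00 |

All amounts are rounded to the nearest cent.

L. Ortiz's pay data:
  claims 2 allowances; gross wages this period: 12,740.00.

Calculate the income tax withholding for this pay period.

1,366.54

Income Tax: taxable = 12,740.00 − 2×550.00 = 11,640.00
  1,168.64 + 15.96% × (11,640.00 − 10,400.00) = 1,168.64 + 15.96% × 1,240.00 = 1,366.54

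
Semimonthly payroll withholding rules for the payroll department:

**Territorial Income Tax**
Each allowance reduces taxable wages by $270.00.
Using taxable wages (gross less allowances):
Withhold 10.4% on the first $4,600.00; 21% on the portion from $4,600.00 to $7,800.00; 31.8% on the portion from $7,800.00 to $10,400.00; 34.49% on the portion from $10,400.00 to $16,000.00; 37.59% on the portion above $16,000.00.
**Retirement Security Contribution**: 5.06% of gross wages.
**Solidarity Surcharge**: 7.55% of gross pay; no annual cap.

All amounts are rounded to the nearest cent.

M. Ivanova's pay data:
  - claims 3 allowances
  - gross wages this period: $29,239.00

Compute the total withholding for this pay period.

Territorial Income Tax: taxable = $29,239.00 − 3×$270.00 = $28,429.00
  $3,908.64 + 37.59% × ($28,429.00 − $16,000.00) = $3,908.64 + 37.59% × $12,429.00 = $8,580.70
Retirement Security Contribution: 5.06% × $29,239.00 = $1,479.49
Solidarity Surcharge: 7.55% × $29,239.00 = $2,207.54
Total: $8,580.70 + $1,479.49 + $2,207.54 = $12,267.73

$12,267.73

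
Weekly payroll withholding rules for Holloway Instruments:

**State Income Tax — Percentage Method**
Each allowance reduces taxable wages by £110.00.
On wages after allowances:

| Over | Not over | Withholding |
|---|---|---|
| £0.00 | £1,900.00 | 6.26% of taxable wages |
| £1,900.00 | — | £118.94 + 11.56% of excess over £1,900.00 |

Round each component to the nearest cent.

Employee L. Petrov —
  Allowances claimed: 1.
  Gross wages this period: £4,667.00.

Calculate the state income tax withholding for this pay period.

State Income Tax: taxable = £4,667.00 − 1×£110.00 = £4,557.00
  £118.94 + 11.56% × (£4,557.00 − £1,900.00) = £118.94 + 11.56% × £2,657.00 = £426.09

£426.09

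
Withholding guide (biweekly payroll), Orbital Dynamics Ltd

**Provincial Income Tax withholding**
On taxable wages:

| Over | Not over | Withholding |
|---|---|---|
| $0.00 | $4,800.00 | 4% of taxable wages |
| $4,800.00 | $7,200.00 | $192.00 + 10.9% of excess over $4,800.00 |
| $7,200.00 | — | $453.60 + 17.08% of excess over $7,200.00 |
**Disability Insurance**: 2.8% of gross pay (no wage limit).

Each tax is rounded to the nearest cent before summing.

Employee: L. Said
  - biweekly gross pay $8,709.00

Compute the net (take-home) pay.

$7,753.81

Provincial Income Tax: taxable = $8,709.00
  $453.60 + 17.08% × ($8,709.00 − $7,200.00) = $453.60 + 17.08% × $1,509.00 = $711.34
Disability Insurance: 2.8% × $8,709.00 = $243.85
Total withheld: $711.34 + $243.85 = $955.19
Net pay: $8,709.00 − $955.19 = $7,753.81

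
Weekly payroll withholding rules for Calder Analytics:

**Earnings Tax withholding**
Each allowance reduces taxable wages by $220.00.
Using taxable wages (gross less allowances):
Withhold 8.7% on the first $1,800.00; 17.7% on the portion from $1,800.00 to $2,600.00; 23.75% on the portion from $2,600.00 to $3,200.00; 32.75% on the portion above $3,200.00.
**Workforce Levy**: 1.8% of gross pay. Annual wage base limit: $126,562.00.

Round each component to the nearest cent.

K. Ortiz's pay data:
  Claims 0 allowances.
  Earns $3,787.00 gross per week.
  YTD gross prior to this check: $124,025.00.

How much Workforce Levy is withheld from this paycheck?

Workforce Levy: cap $126,562.00 − YTD $124,025.00 = $2,537.00 subject; 1.8% × $2,537.00 = $45.67

$45.67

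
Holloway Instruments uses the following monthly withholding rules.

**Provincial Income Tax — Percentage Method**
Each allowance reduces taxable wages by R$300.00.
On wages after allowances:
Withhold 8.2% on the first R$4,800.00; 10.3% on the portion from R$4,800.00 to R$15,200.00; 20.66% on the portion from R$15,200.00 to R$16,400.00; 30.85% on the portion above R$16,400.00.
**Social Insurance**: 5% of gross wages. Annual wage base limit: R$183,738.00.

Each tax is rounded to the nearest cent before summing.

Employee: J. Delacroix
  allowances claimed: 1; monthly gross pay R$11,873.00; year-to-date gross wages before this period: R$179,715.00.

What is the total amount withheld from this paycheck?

R$1,292.37

Provincial Income Tax: taxable = R$11,873.00 − 1×R$300.00 = R$11,573.00
  R$393.60 + 10.3% × (R$11,573.00 − R$4,800.00) = R$393.60 + 10.3% × R$6,773.00 = R$1,091.22
Social Insurance: cap R$183,738.00 − YTD R$179,715.00 = R$4,023.00 subject; 5% × R$4,023.00 = R$201.15
Total: R$1,091.22 + R$201.15 = R$1,292.37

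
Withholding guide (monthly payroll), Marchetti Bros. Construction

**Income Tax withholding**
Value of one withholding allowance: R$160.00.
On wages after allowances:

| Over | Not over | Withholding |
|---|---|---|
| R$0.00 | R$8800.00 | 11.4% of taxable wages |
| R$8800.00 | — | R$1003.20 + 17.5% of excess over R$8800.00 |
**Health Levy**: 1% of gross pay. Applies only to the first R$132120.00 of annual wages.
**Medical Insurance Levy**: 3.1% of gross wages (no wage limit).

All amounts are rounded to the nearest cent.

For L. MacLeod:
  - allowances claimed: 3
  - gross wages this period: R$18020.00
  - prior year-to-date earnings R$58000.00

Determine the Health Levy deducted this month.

Health Levy: 1% × R$18020.00 = R$180.20

R$180.20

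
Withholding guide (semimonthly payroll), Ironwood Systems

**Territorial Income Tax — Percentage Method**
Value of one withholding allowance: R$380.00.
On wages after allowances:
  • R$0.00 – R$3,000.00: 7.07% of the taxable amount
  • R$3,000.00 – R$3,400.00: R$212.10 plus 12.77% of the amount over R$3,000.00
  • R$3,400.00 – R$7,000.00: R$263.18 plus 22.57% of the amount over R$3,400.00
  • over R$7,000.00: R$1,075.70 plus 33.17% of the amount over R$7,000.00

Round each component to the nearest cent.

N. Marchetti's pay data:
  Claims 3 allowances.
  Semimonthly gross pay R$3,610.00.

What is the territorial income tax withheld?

R$174.63

Territorial Income Tax: taxable = R$3,610.00 − 3×R$380.00 = R$2,470.00
  7.07% × R$2,470.00 = R$174.63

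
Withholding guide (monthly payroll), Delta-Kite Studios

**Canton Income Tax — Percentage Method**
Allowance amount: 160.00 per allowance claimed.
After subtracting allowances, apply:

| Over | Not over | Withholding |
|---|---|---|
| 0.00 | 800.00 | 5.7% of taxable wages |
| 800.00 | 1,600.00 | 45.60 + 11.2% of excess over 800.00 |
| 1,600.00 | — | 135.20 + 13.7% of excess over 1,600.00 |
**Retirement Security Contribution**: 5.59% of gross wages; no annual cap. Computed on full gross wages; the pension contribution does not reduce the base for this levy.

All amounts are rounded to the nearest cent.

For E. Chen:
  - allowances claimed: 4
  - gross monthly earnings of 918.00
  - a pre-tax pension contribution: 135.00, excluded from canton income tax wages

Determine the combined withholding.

59.47

Canton Income Tax: taxable = 918.00 − 135.00 − 4×160.00 = 143.00
  5.7% × 143.00 = 8.15
Retirement Security Contribution: 5.59% × 918.00 = 51.32
Total: 8.15 + 51.32 = 59.47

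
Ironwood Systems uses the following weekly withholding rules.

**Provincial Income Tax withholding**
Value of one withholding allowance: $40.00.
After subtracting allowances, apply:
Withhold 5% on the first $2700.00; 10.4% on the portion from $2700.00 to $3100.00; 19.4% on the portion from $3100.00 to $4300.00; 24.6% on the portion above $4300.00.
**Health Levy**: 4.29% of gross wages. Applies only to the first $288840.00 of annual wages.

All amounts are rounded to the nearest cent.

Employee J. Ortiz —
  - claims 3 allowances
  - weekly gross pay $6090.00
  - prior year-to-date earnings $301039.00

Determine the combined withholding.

Provincial Income Tax: taxable = $6090.00 − 3×$40.00 = $5970.00
  $409.40 + 24.6% × ($5970.00 − $4300.00) = $409.40 + 24.6% × $1670.00 = $820.22
Health Levy: YTD $301039.00 ≥ cap $288840.00 → $0.00
Total: $820.22 + $0.00 = $820.22

$820.22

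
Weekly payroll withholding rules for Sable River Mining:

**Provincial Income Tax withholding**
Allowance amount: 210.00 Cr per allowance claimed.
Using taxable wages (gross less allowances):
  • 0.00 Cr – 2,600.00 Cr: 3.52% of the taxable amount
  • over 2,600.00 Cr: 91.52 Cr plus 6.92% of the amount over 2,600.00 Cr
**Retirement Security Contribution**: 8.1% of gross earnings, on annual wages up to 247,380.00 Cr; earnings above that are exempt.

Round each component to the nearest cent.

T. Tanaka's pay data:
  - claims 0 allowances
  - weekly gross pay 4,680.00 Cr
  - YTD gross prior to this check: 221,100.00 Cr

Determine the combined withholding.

614.54 Cr

Provincial Income Tax: taxable = 4,680.00 Cr
  91.52 Cr + 6.92% × (4,680.00 Cr − 2,600.00 Cr) = 91.52 Cr + 6.92% × 2,080.00 Cr = 235.46 Cr
Retirement Security Contribution: 8.1% × 4,680.00 Cr = 379.08 Cr
Total: 235.46 Cr + 379.08 Cr = 614.54 Cr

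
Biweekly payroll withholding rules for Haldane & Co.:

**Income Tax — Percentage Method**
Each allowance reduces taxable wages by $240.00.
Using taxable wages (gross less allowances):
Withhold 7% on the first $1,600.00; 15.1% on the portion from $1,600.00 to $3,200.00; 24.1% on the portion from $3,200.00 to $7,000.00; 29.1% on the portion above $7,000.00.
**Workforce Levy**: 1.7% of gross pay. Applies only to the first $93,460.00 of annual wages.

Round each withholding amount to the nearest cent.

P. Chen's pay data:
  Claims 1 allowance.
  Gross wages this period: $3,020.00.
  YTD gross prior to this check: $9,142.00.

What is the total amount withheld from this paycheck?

$341.52

Income Tax: taxable = $3,020.00 − 1×$240.00 = $2,780.00
  $112.00 + 15.1% × ($2,780.00 − $1,600.00) = $112.00 + 15.1% × $1,180.00 = $290.18
Workforce Levy: 1.7% × $3,020.00 = $51.34
Total: $290.18 + $51.34 = $341.52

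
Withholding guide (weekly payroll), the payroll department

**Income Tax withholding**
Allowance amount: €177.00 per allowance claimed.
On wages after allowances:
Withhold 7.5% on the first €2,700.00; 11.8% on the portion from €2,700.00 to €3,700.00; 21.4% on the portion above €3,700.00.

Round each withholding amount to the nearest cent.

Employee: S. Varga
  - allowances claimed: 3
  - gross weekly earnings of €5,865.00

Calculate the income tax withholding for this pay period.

€670.18

Income Tax: taxable = €5,865.00 − 3×€177.00 = €5,334.00
  €320.50 + 21.4% × (€5,334.00 − €3,700.00) = €320.50 + 21.4% × €1,634.00 = €670.18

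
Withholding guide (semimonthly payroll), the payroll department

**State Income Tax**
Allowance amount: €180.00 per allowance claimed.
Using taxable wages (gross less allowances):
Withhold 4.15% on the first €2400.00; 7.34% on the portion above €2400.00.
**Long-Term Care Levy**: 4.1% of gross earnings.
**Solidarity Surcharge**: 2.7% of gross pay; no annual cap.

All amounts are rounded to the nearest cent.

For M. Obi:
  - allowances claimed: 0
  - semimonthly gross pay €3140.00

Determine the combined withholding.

€367.44

State Income Tax: taxable = €3140.00
  €99.60 + 7.34% × (€3140.00 − €2400.00) = €99.60 + 7.34% × €740.00 = €153.92
Long-Term Care Levy: 4.1% × €3140.00 = €128.74
Solidarity Surcharge: 2.7% × €3140.00 = €84.78
Total: €153.92 + €128.74 + €84.78 = €367.44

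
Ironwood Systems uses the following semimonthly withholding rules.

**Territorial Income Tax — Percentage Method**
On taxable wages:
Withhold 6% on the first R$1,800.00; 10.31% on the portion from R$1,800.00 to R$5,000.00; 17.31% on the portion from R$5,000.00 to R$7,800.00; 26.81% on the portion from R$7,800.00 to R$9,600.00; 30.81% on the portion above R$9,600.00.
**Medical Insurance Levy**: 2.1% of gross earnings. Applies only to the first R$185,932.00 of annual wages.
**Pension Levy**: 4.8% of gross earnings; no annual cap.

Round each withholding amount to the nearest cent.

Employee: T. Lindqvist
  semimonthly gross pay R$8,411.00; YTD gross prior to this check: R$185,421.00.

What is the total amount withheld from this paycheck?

Territorial Income Tax: taxable = R$8,411.00
  R$922.60 + 26.81% × (R$8,411.00 − R$7,800.00) = R$922.60 + 26.81% × R$611.00 = R$1,086.41
Medical Insurance Levy: cap R$185,932.00 − YTD R$185,421.00 = R$511.00 subject; 2.1% × R$511.00 = R$10.73
Pension Levy: 4.8% × R$8,411.00 = R$403.73
Total: R$1,086.41 + R$10.73 + R$403.73 = R$1,500.87

R$1,500.87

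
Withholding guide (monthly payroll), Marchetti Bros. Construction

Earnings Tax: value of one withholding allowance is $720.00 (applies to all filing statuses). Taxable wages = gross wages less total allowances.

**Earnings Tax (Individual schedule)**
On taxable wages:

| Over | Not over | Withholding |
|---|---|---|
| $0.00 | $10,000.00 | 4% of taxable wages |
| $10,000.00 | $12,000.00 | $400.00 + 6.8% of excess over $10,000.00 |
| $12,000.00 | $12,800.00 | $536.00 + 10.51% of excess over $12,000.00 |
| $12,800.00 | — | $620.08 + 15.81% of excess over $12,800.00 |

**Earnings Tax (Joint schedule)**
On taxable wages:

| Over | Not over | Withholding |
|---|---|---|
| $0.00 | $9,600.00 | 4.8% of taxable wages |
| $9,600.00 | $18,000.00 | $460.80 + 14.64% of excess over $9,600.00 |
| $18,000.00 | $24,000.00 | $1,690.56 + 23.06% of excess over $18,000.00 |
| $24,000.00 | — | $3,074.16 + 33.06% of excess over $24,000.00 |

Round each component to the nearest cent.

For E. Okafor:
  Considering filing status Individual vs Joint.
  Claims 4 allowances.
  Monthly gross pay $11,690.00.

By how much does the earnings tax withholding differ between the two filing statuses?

Earnings Tax (Individual): taxable = $11,690.00 − 4×$720.00 = $8,810.00
  4% × $8,810.00 = $352.40
Earnings Tax (Joint): taxable = $11,690.00 − 4×$720.00 = $8,810.00
  4.8% × $8,810.00 = $422.88
Difference: |$352.40 − $422.88| = $70.48 (higher under Joint)

$70.48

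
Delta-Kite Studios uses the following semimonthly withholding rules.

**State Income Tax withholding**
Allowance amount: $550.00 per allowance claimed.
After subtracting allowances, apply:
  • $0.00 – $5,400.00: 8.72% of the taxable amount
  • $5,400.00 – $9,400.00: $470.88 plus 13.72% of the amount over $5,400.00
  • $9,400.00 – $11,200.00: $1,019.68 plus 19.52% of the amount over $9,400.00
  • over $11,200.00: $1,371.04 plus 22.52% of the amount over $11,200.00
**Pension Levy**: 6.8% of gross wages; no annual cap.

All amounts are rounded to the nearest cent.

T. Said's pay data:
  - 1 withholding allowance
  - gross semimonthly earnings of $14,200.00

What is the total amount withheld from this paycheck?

$2,888.38

State Income Tax: taxable = $14,200.00 − 1×$550.00 = $13,650.00
  $1,371.04 + 22.52% × ($13,650.00 − $11,200.00) = $1,371.04 + 22.52% × $2,450.00 = $1,922.78
Pension Levy: 6.8% × $14,200.00 = $965.60
Total: $1,922.78 + $965.60 = $2,888.38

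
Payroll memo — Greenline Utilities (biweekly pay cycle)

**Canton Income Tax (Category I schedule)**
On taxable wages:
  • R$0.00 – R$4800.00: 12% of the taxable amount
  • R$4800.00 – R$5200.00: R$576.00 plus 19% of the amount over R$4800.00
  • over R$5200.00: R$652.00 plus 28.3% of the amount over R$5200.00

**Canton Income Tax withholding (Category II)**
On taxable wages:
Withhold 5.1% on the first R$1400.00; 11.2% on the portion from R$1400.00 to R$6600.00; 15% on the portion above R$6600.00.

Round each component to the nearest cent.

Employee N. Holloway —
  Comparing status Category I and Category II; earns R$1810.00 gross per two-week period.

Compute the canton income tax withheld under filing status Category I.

Canton Income Tax (Category I): taxable = R$1810.00
  12% × R$1810.00 = R$217.20

R$217.20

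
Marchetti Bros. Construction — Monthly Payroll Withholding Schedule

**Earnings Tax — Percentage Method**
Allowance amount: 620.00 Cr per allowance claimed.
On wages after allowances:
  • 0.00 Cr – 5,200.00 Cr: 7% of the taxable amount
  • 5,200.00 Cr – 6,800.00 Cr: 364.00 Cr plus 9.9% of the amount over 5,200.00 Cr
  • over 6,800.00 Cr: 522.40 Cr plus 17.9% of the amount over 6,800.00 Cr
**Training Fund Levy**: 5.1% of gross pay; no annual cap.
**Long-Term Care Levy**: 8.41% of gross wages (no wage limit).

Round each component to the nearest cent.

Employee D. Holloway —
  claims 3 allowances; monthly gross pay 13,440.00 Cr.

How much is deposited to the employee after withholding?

10,246.24 Cr

Earnings Tax: taxable = 13,440.00 Cr − 3×620.00 Cr = 11,580.00 Cr
  522.40 Cr + 17.9% × (11,580.00 Cr − 6,800.00 Cr) = 522.40 Cr + 17.9% × 4,780.00 Cr = 1,378.02 Cr
Training Fund Levy: 5.1% × 13,440.00 Cr = 685.44 Cr
Long-Term Care Levy: 8.41% × 13,440.00 Cr = 1,130.30 Cr
Total withheld: 1,378.02 Cr + 685.44 Cr + 1,130.30 Cr = 3,193.76 Cr
Net pay: 13,440.00 Cr − 3,193.76 Cr = 10,246.24 Cr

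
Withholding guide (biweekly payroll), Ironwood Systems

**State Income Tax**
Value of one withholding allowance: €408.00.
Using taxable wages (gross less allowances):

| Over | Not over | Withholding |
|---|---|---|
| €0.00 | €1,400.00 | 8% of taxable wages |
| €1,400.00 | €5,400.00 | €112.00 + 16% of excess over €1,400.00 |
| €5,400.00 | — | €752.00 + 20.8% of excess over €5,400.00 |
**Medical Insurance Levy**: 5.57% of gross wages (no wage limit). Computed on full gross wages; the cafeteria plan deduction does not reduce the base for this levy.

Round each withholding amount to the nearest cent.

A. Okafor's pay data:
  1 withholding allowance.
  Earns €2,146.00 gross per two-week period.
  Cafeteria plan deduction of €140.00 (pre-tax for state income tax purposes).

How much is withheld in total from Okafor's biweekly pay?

€263.21

State Income Tax: taxable = €2,146.00 − €140.00 − 1×€408.00 = €1,598.00
  €112.00 + 16% × (€1,598.00 − €1,400.00) = €112.00 + 16% × €198.00 = €143.68
Medical Insurance Levy: 5.57% × €2,146.00 = €119.53
Total: €143.68 + €119.53 = €263.21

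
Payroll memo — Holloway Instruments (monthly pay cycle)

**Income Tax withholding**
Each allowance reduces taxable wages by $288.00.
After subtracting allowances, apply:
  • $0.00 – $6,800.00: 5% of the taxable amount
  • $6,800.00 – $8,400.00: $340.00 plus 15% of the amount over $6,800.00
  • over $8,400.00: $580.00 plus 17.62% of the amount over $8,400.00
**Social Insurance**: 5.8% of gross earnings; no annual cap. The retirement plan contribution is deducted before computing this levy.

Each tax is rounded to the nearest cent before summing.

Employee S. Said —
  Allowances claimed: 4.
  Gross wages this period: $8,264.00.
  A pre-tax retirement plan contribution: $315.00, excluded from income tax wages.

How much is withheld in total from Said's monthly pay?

Income Tax: taxable = $8,264.00 − $315.00 − 4×$288.00 = $6,797.00
  5% × $6,797.00 = $339.85
Social Insurance: 5.8% × $7,949.00 = $461.04
Total: $339.85 + $461.04 = $800.89

$800.89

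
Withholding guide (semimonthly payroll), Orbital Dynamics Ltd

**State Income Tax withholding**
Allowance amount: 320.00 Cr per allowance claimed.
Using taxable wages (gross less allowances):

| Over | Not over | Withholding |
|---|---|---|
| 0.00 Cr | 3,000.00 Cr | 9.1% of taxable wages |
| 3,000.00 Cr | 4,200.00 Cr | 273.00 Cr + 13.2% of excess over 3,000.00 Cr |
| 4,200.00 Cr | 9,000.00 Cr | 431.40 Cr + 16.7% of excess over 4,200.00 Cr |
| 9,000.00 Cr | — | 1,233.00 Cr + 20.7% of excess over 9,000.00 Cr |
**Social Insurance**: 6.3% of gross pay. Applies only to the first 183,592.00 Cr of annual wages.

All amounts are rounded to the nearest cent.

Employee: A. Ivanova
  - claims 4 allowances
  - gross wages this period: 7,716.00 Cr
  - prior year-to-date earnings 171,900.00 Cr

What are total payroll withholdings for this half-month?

State Income Tax: taxable = 7,716.00 Cr − 4×320.00 Cr = 6,436.00 Cr
  431.40 Cr + 16.7% × (6,436.00 Cr − 4,200.00 Cr) = 431.40 Cr + 16.7% × 2,236.00 Cr = 804.81 Cr
Social Insurance: 6.3% × 7,716.00 Cr = 486.11 Cr
Total: 804.81 Cr + 486.11 Cr = 1,290.92 Cr

1,290.92 Cr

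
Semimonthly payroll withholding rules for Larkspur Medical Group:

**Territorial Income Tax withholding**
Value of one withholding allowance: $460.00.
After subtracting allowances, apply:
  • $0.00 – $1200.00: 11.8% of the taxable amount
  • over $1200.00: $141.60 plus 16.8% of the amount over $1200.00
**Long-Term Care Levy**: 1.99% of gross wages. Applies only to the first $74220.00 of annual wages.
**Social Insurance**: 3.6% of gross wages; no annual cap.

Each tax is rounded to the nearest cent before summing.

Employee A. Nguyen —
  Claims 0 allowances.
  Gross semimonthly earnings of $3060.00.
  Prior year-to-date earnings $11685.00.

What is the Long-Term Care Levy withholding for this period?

Long-Term Care Levy: 1.99% × $3060.00 = $60.89

$60.89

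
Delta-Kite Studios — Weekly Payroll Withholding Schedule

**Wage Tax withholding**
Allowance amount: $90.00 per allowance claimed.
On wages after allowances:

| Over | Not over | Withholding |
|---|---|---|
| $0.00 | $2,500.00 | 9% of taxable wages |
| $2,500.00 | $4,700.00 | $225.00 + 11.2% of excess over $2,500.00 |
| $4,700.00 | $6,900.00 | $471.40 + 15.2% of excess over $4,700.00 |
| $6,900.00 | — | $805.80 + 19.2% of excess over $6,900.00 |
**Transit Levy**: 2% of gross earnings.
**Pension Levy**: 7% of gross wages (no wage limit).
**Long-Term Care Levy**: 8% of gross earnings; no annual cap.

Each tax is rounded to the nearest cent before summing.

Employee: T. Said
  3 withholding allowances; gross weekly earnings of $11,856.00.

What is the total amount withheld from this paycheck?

$3,721.03

Wage Tax: taxable = $11,856.00 − 3×$90.00 = $11,586.00
  $805.80 + 19.2% × ($11,586.00 − $6,900.00) = $805.80 + 19.2% × $4,686.00 = $1,705.51
Transit Levy: 2% × $11,856.00 = $237.12
Pension Levy: 7% × $11,856.00 = $829.92
Long-Term Care Levy: 8% × $11,856.00 = $948.48
Total: $1,705.51 + $237.12 + $829.92 + $948.48 = $3,721.03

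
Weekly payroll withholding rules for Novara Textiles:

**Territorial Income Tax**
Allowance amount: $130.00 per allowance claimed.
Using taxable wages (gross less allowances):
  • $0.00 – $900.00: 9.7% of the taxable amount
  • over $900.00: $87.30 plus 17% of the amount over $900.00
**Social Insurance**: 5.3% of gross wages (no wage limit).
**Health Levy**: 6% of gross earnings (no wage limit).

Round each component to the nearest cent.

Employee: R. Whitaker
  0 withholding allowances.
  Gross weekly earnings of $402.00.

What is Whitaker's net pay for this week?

$317.58

Territorial Income Tax: taxable = $402.00
  9.7% × $402.00 = $38.99
Social Insurance: 5.3% × $402.00 = $21.31
Health Levy: 6% × $402.00 = $24.12
Total withheld: $38.99 + $21.31 + $24.12 = $84.42
Net pay: $402.00 − $84.42 = $317.58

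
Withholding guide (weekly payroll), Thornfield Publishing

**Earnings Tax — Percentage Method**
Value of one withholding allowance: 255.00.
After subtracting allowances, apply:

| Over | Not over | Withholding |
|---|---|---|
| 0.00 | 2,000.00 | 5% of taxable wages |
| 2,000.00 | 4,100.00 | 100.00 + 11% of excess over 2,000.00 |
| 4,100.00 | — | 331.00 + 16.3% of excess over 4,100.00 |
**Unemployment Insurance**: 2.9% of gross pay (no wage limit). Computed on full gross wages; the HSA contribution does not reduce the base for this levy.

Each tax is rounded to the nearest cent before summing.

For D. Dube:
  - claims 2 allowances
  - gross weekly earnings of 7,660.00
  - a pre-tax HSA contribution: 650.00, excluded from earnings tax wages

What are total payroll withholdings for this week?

Earnings Tax: taxable = 7,660.00 − 650.00 − 2×255.00 = 6,500.00
  331.00 + 16.3% × (6,500.00 − 4,100.00) = 331.00 + 16.3% × 2,400.00 = 722.20
Unemployment Insurance: 2.9% × 7,660.00 = 222.14
Total: 722.20 + 222.14 = 944.34

944.34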